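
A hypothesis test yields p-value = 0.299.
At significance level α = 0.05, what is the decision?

Answer: fail to reject H₀

Derivation:
Compare p-value to α:
0.299 ≥ 0.05
Decision: fail to reject H₀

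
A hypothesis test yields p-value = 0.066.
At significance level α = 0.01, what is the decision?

Compare p-value to α:
0.066 ≥ 0.01
Decision: fail to reject H₀

Answer: fail to reject H₀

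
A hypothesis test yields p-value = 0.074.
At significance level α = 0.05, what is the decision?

Answer: fail to reject H₀

Derivation:
Compare p-value to α:
0.074 ≥ 0.05
Decision: fail to reject H₀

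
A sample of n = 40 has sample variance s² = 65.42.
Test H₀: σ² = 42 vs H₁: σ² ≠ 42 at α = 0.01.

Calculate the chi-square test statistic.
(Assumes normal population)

df = n - 1 = 39
χ² = (n-1)s²/σ₀² = 39×65.42/42 = 60.7471
Critical values: χ²_{0.995,39} = 19.996, χ²_{0.005,39} = 65.476
Rejection region: χ² < 19.996 or χ² > 65.476
Decision: fail to reject H₀

Answer: χ² = 60.7471, fail to reject H₀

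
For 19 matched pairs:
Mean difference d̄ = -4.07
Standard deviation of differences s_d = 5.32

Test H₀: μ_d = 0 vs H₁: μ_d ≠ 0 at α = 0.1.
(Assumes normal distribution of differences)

df = n - 1 = 18
SE = s_d/√n = 5.32/√19 = 1.2205
t = d̄/SE = -4.07/1.2205 = -3.3347
Critical value: t_{0.05,18} = ±1.734
p-value ≈ 0.0037
Decision: reject H₀

Answer: t = -3.3347, reject H₀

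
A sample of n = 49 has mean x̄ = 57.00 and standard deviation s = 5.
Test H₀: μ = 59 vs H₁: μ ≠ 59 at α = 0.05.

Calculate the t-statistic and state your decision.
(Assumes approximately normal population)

Answer: t = -2.7999, reject H₀

Derivation:
df = n - 1 = 48
SE = s/√n = 5/√49 = 0.7143
t = (x̄ - μ₀)/SE = (57.00 - 59)/0.7143 = -2.7999
Critical value: t_{0.025,48} = ±2.011
p-value ≈ 0.0073
Decision: reject H₀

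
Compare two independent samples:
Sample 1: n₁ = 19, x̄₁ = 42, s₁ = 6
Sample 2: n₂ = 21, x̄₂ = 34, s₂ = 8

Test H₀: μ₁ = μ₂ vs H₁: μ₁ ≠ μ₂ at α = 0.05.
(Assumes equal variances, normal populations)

Answer: t = 3.5472, reject H₀

Derivation:
Pooled variance: s²_p = [18×6² + 20×8²]/(38) = 50.7368
s_p = 7.1230
SE = s_p×√(1/n₁ + 1/n₂) = 7.1230×√(1/19 + 1/21) = 2.2553
t = (x̄₁ - x̄₂)/SE = (42 - 34)/2.2553 = 3.5472
df = 38, t-critical = ±2.024
Decision: reject H₀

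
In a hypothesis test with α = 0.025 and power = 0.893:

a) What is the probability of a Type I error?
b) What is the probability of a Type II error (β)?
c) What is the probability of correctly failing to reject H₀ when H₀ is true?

a) Type I error probability = α = 0.025
b) Power = P(reject H₀ | H₁ true) = 1 - β = 0.893, so Type II error probability = β = 1 - Power = 0.107
c) P(fail to reject H₀ | H₀ true) = 1 - α = 0.975

Answer: a) 0.025, b) 0.107, c) 0.975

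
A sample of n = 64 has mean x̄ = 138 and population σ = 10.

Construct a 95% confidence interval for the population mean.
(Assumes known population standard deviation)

Answer: (135.5500, 140.4500)

Derivation:
Confidence level: 95%, α = 0.05
z_0.025 = 1.960
SE = σ/√n = 10/√64 = 1.2500
Margin of error = 1.960 × 1.2500 = 2.4500
CI: x̄ ± margin = 138 ± 2.4500
CI: (135.5500, 140.4500)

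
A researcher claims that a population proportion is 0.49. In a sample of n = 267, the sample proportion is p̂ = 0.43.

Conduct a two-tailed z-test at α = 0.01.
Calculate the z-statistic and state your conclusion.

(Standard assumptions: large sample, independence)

Answer: z = -1.9612, fail to reject H₀

Derivation:
H₀: p = 0.49, H₁: p ≠ 0.49
Standard error: SE = √(p₀(1-p₀)/n) = √(0.49×0.51/267) = 0.030593
z-statistic: z = (p̂ - p₀)/SE = (0.43 - 0.49)/0.030593 = -1.9612
Critical value: z_0.005 = ±2.576
p-value = 0.0499
Decision: fail to reject H₀ at α = 0.01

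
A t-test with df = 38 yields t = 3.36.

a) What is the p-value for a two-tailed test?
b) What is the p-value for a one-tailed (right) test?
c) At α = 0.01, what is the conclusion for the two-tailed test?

Using t-distribution with df = 38:
a) Two-tailed: p = 2×P(T > 3.36) = 0.0018
b) One-tailed: p = P(T > 3.36) = 0.0009
c) 0.0018 < 0.01, reject H₀

Answer: a) 0.0018, b) 0.0009, c) reject H₀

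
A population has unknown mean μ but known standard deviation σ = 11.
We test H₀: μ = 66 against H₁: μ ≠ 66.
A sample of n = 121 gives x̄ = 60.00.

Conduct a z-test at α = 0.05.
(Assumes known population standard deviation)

Answer: z = -6.0000, reject H₀

Derivation:
Standard error: SE = σ/√n = 11/√121 = 1.0000
z-statistic: z = (x̄ - μ₀)/SE = (60.00 - 66)/1.0000 = -6.0000
Critical value: ±1.960
p-value < 0.0001
Decision: reject H₀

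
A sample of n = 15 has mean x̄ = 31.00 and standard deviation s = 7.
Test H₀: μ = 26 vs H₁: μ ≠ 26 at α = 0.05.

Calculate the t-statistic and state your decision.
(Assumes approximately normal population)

df = n - 1 = 14
SE = s/√n = 7/√15 = 1.8074
t = (x̄ - μ₀)/SE = (31.00 - 26)/1.8074 = 2.7664
Critical value: t_{0.025,14} = ±2.145
p-value ≈ 0.0151
Decision: reject H₀

Answer: t = 2.7664, reject H₀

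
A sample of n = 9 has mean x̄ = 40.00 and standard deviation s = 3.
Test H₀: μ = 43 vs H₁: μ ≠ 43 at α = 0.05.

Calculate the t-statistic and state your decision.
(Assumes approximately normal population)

df = n - 1 = 8
SE = s/√n = 3/√9 = 1.0000
t = (x̄ - μ₀)/SE = (40.00 - 43)/1.0000 = -3.0000
Critical value: t_{0.025,8} = ±2.306
p-value ≈ 0.0171
Decision: reject H₀

Answer: t = -3.0000, reject H₀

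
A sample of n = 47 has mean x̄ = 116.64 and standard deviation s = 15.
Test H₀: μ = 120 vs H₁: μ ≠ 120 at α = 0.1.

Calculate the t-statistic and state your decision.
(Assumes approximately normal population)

df = n - 1 = 46
SE = s/√n = 15/√47 = 2.1880
t = (x̄ - μ₀)/SE = (116.64 - 120)/2.1880 = -1.5356
Critical value: t_{0.05,46} = ±1.679
p-value ≈ 0.1315
Decision: fail to reject H₀

Answer: t = -1.5356, fail to reject H₀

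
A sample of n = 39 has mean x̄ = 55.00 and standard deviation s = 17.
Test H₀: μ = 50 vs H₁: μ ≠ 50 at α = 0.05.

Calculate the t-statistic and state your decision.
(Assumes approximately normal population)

df = n - 1 = 38
SE = s/√n = 17/√39 = 2.7222
t = (x̄ - μ₀)/SE = (55.00 - 50)/2.7222 = 1.8367
Critical value: t_{0.025,38} = ±2.024
p-value ≈ 0.0741
Decision: fail to reject H₀

Answer: t = 1.8367, fail to reject H₀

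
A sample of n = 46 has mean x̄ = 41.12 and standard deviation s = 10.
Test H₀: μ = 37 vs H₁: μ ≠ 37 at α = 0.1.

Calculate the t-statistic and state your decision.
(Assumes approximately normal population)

df = n - 1 = 45
SE = s/√n = 10/√46 = 1.4744
t = (x̄ - μ₀)/SE = (41.12 - 37)/1.4744 = 2.7944
Critical value: t_{0.05,45} = ±1.679
p-value ≈ 0.0076
Decision: reject H₀

Answer: t = 2.7944, reject H₀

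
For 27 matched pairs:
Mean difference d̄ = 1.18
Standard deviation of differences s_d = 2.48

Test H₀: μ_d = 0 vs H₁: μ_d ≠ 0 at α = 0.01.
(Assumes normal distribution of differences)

df = n - 1 = 26
SE = s_d/√n = 2.48/√27 = 0.4773
t = d̄/SE = 1.18/0.4773 = 2.4722
Critical value: t_{0.005,26} = ±2.779
p-value ≈ 0.0203
Decision: fail to reject H₀

Answer: t = 2.4722, fail to reject H₀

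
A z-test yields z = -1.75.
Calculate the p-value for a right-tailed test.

For z = -1.75:
p = P(Z > -1.75) = 1 - Φ(-1.75) = 0.9599

Answer: p-value ≈ 0.9599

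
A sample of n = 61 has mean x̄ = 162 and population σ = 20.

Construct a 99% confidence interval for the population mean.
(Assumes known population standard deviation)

Confidence level: 99%, α = 0.01
z_0.005 = 2.576
SE = σ/√n = 20/√61 = 2.5607
Margin of error = 2.576 × 2.5607 = 6.5964
CI: x̄ ± margin = 162 ± 6.5964
CI: (155.4036, 168.5964)

Answer: (155.4036, 168.5964)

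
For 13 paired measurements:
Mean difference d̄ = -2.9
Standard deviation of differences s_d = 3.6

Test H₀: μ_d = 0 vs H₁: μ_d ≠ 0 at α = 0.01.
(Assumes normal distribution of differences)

df = n - 1 = 12
SE = s_d/√n = 3.6/√13 = 0.9985
t = d̄/SE = -2.9/0.9985 = -2.9044
Critical value: t_{0.005,12} = ±3.055
p-value ≈ 0.0132
Decision: fail to reject H₀

Answer: t = -2.9044, fail to reject H₀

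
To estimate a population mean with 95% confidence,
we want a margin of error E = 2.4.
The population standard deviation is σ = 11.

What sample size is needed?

z_0.025 = 1.960
n = (z×σ/E)² = (1.960×11/2.4)²
n = 80.7003
Round up: n = 81

Answer: n = 81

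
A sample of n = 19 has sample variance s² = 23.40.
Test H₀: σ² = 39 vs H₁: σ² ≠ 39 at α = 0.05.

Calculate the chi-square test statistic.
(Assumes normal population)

df = n - 1 = 18
χ² = (n-1)s²/σ₀² = 18×23.40/39 = 10.8000
Critical values: χ²_{0.975,18} = 8.231, χ²_{0.025,18} = 31.526
Rejection region: χ² < 8.231 or χ² > 31.526
Decision: fail to reject H₀

Answer: χ² = 10.8000, fail to reject H₀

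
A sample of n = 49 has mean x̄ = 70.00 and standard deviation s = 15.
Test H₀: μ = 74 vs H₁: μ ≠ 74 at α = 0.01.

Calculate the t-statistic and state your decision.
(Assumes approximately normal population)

Answer: t = -1.8666, fail to reject H₀

Derivation:
df = n - 1 = 48
SE = s/√n = 15/√49 = 2.1429
t = (x̄ - μ₀)/SE = (70.00 - 74)/2.1429 = -1.8666
Critical value: t_{0.005,48} = ±2.682
p-value ≈ 0.0681
Decision: fail to reject H₀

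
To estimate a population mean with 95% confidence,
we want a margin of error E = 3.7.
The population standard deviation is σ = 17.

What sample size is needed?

Answer: n = 82

Derivation:
z_0.025 = 1.960
n = (z×σ/E)² = (1.960×17/3.7)²
n = 81.0973
Round up: n = 82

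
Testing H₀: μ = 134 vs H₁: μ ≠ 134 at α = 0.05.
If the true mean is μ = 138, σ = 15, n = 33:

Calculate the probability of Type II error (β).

Answer: β ≈ 0.6655

Derivation:
SE = σ/√n = 15/√33 = 2.6112
Critical values: μ₀ ± z_0.025×SE = 134 ± 1.960×2.6112
Acceptance region: (128.8820, 139.1180)
Under H₁ (μ = 138): z_high = (139.1180 - 138)/2.6112 = 0.4282, z_low = (128.8820 - 138)/2.6112 = -3.4919
β = P(not reject | H₁) = Φ(0.4282) - Φ(-3.4919) ≈ 0.6655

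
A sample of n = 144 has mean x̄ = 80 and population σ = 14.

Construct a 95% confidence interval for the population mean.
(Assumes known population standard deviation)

Answer: (77.7133, 82.2867)

Derivation:
Confidence level: 95%, α = 0.05
z_0.025 = 1.960
SE = σ/√n = 14/√144 = 1.1667
Margin of error = 1.960 × 1.1667 = 2.2867
CI: x̄ ± margin = 80 ± 2.2867
CI: (77.7133, 82.2867)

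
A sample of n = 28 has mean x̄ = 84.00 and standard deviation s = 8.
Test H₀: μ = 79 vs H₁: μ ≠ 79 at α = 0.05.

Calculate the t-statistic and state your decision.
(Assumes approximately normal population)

Answer: t = 3.3071, reject H₀

Derivation:
df = n - 1 = 27
SE = s/√n = 8/√28 = 1.5119
t = (x̄ - μ₀)/SE = (84.00 - 79)/1.5119 = 3.3071
Critical value: t_{0.025,27} = ±2.052
p-value ≈ 0.0027
Decision: reject H₀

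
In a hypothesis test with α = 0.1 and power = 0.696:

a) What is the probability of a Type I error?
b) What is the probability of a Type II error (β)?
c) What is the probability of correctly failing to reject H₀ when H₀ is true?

a) Type I error probability = α = 0.1
b) Power = P(reject H₀ | H₁ true) = 1 - β = 0.696, so Type II error probability = β = 1 - Power = 0.304
c) P(fail to reject H₀ | H₀ true) = 1 - α = 0.9

Answer: a) 0.1, b) 0.304, c) 0.9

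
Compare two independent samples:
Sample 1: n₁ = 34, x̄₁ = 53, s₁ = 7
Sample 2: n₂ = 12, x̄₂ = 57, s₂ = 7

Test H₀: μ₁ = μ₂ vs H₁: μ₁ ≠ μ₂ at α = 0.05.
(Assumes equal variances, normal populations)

Answer: t = -1.7018, fail to reject H₀

Derivation:
Pooled variance: s²_p = [33×7² + 11×7²]/(44) = 49.0000
s_p = 7.0000
SE = s_p×√(1/n₁ + 1/n₂) = 7.0000×√(1/34 + 1/12) = 2.3504
t = (x̄₁ - x̄₂)/SE = (53 - 57)/2.3504 = -1.7018
df = 44, t-critical = ±2.015
Decision: fail to reject H₀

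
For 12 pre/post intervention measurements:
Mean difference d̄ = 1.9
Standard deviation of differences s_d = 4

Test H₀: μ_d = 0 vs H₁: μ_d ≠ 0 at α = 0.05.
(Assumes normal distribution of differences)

Answer: t = 1.6454, fail to reject H₀

Derivation:
df = n - 1 = 11
SE = s_d/√n = 4/√12 = 1.1547
t = d̄/SE = 1.9/1.1547 = 1.6454
Critical value: t_{0.025,11} = ±2.201
p-value ≈ 0.1281
Decision: fail to reject H₀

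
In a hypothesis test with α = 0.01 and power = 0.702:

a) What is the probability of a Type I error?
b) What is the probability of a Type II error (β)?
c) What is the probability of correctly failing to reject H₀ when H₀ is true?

a) Type I error probability = α = 0.01
b) Power = P(reject H₀ | H₁ true) = 1 - β = 0.702, so Type II error probability = β = 1 - Power = 0.298
c) P(fail to reject H₀ | H₀ true) = 1 - α = 0.99

Answer: a) 0.01, b) 0.298, c) 0.99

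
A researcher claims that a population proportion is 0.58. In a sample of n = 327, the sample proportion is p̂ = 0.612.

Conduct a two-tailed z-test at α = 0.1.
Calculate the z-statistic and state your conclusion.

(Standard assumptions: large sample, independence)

Answer: z = 1.1724, fail to reject H₀

Derivation:
H₀: p = 0.58, H₁: p ≠ 0.58
Standard error: SE = √(p₀(1-p₀)/n) = √(0.58×0.42/327) = 0.027294
z-statistic: z = (p̂ - p₀)/SE = (0.612 - 0.58)/0.027294 = 1.1724
Critical value: z_0.05 = ±1.645
p-value = 0.2410
Decision: fail to reject H₀ at α = 0.1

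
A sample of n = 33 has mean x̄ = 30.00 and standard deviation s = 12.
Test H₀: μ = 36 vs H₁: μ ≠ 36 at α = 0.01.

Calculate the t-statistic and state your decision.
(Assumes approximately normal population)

df = n - 1 = 32
SE = s/√n = 12/√33 = 2.0889
t = (x̄ - μ₀)/SE = (30.00 - 36)/2.0889 = -2.8723
Critical value: t_{0.005,32} = ±2.738
p-value ≈ 0.0072
Decision: reject H₀

Answer: t = -2.8723, reject H₀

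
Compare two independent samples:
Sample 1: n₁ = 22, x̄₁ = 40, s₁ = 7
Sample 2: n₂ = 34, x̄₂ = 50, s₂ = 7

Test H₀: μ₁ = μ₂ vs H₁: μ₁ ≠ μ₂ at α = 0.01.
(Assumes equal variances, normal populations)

Answer: t = -5.2211, reject H₀

Derivation:
Pooled variance: s²_p = [21×7² + 33×7²]/(54) = 49.0000
s_p = 7.0000
SE = s_p×√(1/n₁ + 1/n₂) = 7.0000×√(1/22 + 1/34) = 1.9153
t = (x̄₁ - x̄₂)/SE = (40 - 50)/1.9153 = -5.2211
df = 54, t-critical = ±2.670
Decision: reject H₀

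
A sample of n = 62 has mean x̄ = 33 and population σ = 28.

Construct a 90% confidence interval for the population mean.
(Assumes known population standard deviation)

Answer: (27.1504, 38.8496)

Derivation:
Confidence level: 90%, α = 0.1
z_0.05 = 1.645
SE = σ/√n = 28/√62 = 3.5560
Margin of error = 1.645 × 3.5560 = 5.8496
CI: x̄ ± margin = 33 ± 5.8496
CI: (27.1504, 38.8496)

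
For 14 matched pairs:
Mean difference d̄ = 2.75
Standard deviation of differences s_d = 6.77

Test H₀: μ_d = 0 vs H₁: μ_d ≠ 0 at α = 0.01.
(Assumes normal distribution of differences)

df = n - 1 = 13
SE = s_d/√n = 6.77/√14 = 1.8094
t = d̄/SE = 2.75/1.8094 = 1.5198
Critical value: t_{0.005,13} = ±3.012
p-value ≈ 0.1525
Decision: fail to reject H₀

Answer: t = 1.5198, fail to reject H₀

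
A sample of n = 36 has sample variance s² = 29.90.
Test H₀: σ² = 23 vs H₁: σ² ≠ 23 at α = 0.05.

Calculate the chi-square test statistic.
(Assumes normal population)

Answer: χ² = 45.5000, fail to reject H₀

Derivation:
df = n - 1 = 35
χ² = (n-1)s²/σ₀² = 35×29.90/23 = 45.5000
Critical values: χ²_{0.975,35} = 20.569, χ²_{0.025,35} = 53.203
Rejection region: χ² < 20.569 or χ² > 53.203
Decision: fail to reject H₀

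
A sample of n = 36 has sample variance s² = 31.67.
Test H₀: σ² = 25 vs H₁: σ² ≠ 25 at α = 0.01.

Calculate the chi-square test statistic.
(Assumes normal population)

df = n - 1 = 35
χ² = (n-1)s²/σ₀² = 35×31.67/25 = 44.3380
Critical values: χ²_{0.995,35} = 17.192, χ²_{0.005,35} = 60.275
Rejection region: χ² < 17.192 or χ² > 60.275
Decision: fail to reject H₀

Answer: χ² = 44.3380, fail to reject H₀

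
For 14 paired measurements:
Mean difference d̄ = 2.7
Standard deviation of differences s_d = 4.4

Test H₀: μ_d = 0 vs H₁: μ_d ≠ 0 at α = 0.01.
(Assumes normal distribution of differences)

Answer: t = 2.2961, fail to reject H₀

Derivation:
df = n - 1 = 13
SE = s_d/√n = 4.4/√14 = 1.1759
t = d̄/SE = 2.7/1.1759 = 2.2961
Critical value: t_{0.005,13} = ±3.012
p-value ≈ 0.0389
Decision: fail to reject H₀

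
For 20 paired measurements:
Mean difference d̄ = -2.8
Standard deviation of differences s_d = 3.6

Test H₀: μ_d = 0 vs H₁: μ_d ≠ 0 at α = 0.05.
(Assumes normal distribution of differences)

Answer: t = -3.4783, reject H₀

Derivation:
df = n - 1 = 19
SE = s_d/√n = 3.6/√20 = 0.8050
t = d̄/SE = -2.8/0.8050 = -3.4783
Critical value: t_{0.025,19} = ±2.093
p-value ≈ 0.0025
Decision: reject H₀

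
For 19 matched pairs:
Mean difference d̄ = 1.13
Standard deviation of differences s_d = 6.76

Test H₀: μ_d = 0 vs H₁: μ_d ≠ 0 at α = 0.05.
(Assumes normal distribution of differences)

Answer: t = 0.7286, fail to reject H₀

Derivation:
df = n - 1 = 18
SE = s_d/√n = 6.76/√19 = 1.5509
t = d̄/SE = 1.13/1.5509 = 0.7286
Critical value: t_{0.025,18} = ±2.101
p-value ≈ 0.4756
Decision: fail to reject H₀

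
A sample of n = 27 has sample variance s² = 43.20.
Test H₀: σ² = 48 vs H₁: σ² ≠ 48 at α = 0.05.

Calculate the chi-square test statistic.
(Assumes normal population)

df = n - 1 = 26
χ² = (n-1)s²/σ₀² = 26×43.20/48 = 23.4000
Critical values: χ²_{0.975,26} = 13.844, χ²_{0.025,26} = 41.923
Rejection region: χ² < 13.844 or χ² > 41.923
Decision: fail to reject H₀

Answer: χ² = 23.4000, fail to reject H₀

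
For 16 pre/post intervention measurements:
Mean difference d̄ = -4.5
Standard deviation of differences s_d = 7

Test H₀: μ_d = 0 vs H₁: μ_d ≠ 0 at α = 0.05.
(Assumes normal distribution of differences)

df = n - 1 = 15
SE = s_d/√n = 7/√16 = 1.7500
t = d̄/SE = -4.5/1.7500 = -2.5714
Critical value: t_{0.025,15} = ±2.131
p-value ≈ 0.0213
Decision: reject H₀

Answer: t = -2.5714, reject H₀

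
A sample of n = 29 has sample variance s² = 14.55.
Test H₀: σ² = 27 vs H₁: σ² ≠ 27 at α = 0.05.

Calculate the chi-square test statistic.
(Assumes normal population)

df = n - 1 = 28
χ² = (n-1)s²/σ₀² = 28×14.55/27 = 15.0889
Critical values: χ²_{0.975,28} = 15.308, χ²_{0.025,28} = 44.461
Rejection region: χ² < 15.308 or χ² > 44.461
Decision: reject H₀

Answer: χ² = 15.0889, reject H₀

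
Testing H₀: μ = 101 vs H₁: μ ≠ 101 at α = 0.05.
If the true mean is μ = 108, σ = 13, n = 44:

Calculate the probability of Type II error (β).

Answer: β ≈ 0.0535

Derivation:
SE = σ/√n = 13/√44 = 1.9598
Critical values: μ₀ ± z_0.025×SE = 101 ± 1.960×1.9598
Acceptance region: (97.1588, 104.8412)
Under H₁ (μ = 108): z_high = (104.8412 - 108)/1.9598 = -1.6118, z_low = (97.1588 - 108)/1.9598 = -5.5318
β = P(not reject | H₁) = Φ(-1.6118) - Φ(-5.5318) ≈ 0.0535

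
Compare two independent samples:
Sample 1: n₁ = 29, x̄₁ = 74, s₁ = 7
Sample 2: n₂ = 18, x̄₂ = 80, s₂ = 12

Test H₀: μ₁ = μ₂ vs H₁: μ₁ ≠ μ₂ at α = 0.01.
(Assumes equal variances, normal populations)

Pooled variance: s²_p = [28×7² + 17×12²]/(45) = 84.8889
s_p = 9.2135
SE = s_p×√(1/n₁ + 1/n₂) = 9.2135×√(1/29 + 1/18) = 2.7646
t = (x̄₁ - x̄₂)/SE = (74 - 80)/2.7646 = -2.1703
df = 45, t-critical = ±2.690
Decision: fail to reject H₀

Answer: t = -2.1703, fail to reject H₀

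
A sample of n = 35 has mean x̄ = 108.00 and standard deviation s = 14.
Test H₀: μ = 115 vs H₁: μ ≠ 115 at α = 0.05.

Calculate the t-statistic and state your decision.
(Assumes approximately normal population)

df = n - 1 = 34
SE = s/√n = 14/√35 = 2.3664
t = (x̄ - μ₀)/SE = (108.00 - 115)/2.3664 = -2.9581
Critical value: t_{0.025,34} = ±2.032
p-value ≈ 0.0056
Decision: reject H₀

Answer: t = -2.9581, reject H₀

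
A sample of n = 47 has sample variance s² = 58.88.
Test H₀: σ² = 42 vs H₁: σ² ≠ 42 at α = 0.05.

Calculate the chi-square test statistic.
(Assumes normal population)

df = n - 1 = 46
χ² = (n-1)s²/σ₀² = 46×58.88/42 = 64.4876
Critical values: χ²_{0.975,46} = 29.160, χ²_{0.025,46} = 66.617
Rejection region: χ² < 29.160 or χ² > 66.617
Decision: fail to reject H₀

Answer: χ² = 64.4876, fail to reject H₀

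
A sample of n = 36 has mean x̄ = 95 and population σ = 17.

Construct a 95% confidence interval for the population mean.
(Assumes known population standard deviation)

Answer: (89.4467, 100.5533)

Derivation:
Confidence level: 95%, α = 0.05
z_0.025 = 1.960
SE = σ/√n = 17/√36 = 2.8333
Margin of error = 1.960 × 2.8333 = 5.5533
CI: x̄ ± margin = 95 ± 5.5533
CI: (89.4467, 100.5533)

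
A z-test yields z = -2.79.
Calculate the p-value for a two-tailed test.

Answer: p-value ≈ 0.0053

Derivation:
For z = -2.79:
p = 2×P(Z > |-2.79|) = 2×(1 - Φ(2.79)) = 0.0053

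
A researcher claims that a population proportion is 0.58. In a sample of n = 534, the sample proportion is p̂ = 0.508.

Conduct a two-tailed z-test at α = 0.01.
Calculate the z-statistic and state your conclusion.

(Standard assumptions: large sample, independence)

Answer: z = -3.3711, reject H₀

Derivation:
H₀: p = 0.58, H₁: p ≠ 0.58
Standard error: SE = √(p₀(1-p₀)/n) = √(0.58×0.42/534) = 0.021358
z-statistic: z = (p̂ - p₀)/SE = (0.508 - 0.58)/0.021358 = -3.3711
Critical value: z_0.005 = ±2.576
p-value = 0.0007
Decision: reject H₀ at α = 0.01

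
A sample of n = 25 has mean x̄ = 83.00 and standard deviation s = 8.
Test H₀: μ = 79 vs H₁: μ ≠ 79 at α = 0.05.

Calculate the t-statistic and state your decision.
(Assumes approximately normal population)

df = n - 1 = 24
SE = s/√n = 8/√25 = 1.6000
t = (x̄ - μ₀)/SE = (83.00 - 79)/1.6000 = 2.5000
Critical value: t_{0.025,24} = ±2.064
p-value ≈ 0.0197
Decision: reject H₀

Answer: t = 2.5000, reject H₀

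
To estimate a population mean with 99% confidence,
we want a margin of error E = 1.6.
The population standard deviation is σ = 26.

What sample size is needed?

z_0.005 = 2.576
n = (z×σ/E)² = (2.576×26/1.6)²
n = 1752.2596
Round up: n = 1753

Answer: n = 1753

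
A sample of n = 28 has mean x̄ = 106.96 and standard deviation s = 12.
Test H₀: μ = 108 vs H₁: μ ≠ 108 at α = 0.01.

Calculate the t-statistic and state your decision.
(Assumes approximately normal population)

Answer: t = -0.4586, fail to reject H₀

Derivation:
df = n - 1 = 27
SE = s/√n = 12/√28 = 2.2678
t = (x̄ - μ₀)/SE = (106.96 - 108)/2.2678 = -0.4586
Critical value: t_{0.005,27} = ±2.771
p-value ≈ 0.6502
Decision: fail to reject H₀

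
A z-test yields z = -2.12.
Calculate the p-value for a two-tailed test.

Answer: p-value ≈ 0.0340

Derivation:
For z = -2.12:
p = 2×P(Z > |-2.12|) = 2×(1 - Φ(2.12)) = 0.0340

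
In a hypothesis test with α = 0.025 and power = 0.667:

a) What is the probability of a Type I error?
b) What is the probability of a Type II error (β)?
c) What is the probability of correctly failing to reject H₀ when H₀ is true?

a) Type I error probability = α = 0.025
b) Power = P(reject H₀ | H₁ true) = 1 - β = 0.667, so Type II error probability = β = 1 - Power = 0.333
c) P(fail to reject H₀ | H₀ true) = 1 - α = 0.975

Answer: a) 0.025, b) 0.333, c) 0.975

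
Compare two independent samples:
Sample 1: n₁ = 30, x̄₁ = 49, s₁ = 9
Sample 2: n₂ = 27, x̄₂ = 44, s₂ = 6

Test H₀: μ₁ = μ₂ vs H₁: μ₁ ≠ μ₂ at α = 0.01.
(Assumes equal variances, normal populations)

Answer: t = 2.4389, fail to reject H₀

Derivation:
Pooled variance: s²_p = [29×9² + 26×6²]/(55) = 59.7273
s_p = 7.7283
SE = s_p×√(1/n₁ + 1/n₂) = 7.7283×√(1/30 + 1/27) = 2.0501
t = (x̄₁ - x̄₂)/SE = (49 - 44)/2.0501 = 2.4389
df = 55, t-critical = ±2.668
Decision: fail to reject H₀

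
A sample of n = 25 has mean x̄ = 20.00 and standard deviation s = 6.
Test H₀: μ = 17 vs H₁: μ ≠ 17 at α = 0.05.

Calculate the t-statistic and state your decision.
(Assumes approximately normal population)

df = n - 1 = 24
SE = s/√n = 6/√25 = 1.2000
t = (x̄ - μ₀)/SE = (20.00 - 17)/1.2000 = 2.5000
Critical value: t_{0.025,24} = ±2.064
p-value ≈ 0.0197
Decision: reject H₀

Answer: t = 2.5000, reject H₀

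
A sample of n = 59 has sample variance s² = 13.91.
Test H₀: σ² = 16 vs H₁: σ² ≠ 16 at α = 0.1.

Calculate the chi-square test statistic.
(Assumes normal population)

Answer: χ² = 50.4237, fail to reject H₀

Derivation:
df = n - 1 = 58
χ² = (n-1)s²/σ₀² = 58×13.91/16 = 50.4237
Critical values: χ²_{0.95,58} = 41.492, χ²_{0.05,58} = 76.778
Rejection region: χ² < 41.492 or χ² > 76.778
Decision: fail to reject H₀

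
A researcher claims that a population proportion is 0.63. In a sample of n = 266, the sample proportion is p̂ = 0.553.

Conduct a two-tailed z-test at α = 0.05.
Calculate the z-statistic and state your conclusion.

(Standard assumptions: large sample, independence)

H₀: p = 0.63, H₁: p ≠ 0.63
Standard error: SE = √(p₀(1-p₀)/n) = √(0.63×0.37/266) = 0.029603
z-statistic: z = (p̂ - p₀)/SE = (0.553 - 0.63)/0.029603 = -2.6011
Critical value: z_0.025 = ±1.960
p-value = 0.0093
Decision: reject H₀ at α = 0.05

Answer: z = -2.6011, reject H₀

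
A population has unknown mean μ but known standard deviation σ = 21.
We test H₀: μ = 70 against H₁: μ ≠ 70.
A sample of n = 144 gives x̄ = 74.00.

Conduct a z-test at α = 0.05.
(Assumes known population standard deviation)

Standard error: SE = σ/√n = 21/√144 = 1.7500
z-statistic: z = (x̄ - μ₀)/SE = (74.00 - 70)/1.7500 = 2.2857
Critical value: ±1.960
p-value = 0.0223
Decision: reject H₀

Answer: z = 2.2857, reject H₀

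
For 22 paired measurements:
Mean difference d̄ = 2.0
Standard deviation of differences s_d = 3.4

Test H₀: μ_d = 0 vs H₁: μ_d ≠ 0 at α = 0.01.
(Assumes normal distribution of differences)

Answer: t = 2.7590, fail to reject H₀

Derivation:
df = n - 1 = 21
SE = s_d/√n = 3.4/√22 = 0.7249
t = d̄/SE = 2.0/0.7249 = 2.7590
Critical value: t_{0.005,21} = ±2.831
p-value ≈ 0.0118
Decision: fail to reject H₀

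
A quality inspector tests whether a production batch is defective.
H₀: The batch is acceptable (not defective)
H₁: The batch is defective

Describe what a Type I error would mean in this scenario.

Answer: Rejecting an acceptable batch

Derivation:
Type I error (α): Rejecting H₀ when H₀ is true
Type II error (β): Failing to reject H₀ when H₁ is true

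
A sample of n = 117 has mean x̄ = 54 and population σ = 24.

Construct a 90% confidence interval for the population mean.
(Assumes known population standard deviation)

Confidence level: 90%, α = 0.1
z_0.05 = 1.645
SE = σ/√n = 24/√117 = 2.2188
Margin of error = 1.645 × 2.2188 = 3.6499
CI: x̄ ± margin = 54 ± 3.6499
CI: (50.3501, 57.6499)

Answer: (50.3501, 57.6499)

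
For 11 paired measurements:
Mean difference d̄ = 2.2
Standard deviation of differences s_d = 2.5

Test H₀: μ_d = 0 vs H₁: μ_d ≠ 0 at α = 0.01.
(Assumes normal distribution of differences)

df = n - 1 = 10
SE = s_d/√n = 2.5/√11 = 0.7538
t = d̄/SE = 2.2/0.7538 = 2.9185
Critical value: t_{0.005,10} = ±3.169
p-value ≈ 0.0153
Decision: fail to reject H₀

Answer: t = 2.9185, fail to reject H₀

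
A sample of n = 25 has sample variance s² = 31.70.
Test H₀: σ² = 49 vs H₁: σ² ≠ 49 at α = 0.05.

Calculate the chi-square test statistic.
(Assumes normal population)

df = n - 1 = 24
χ² = (n-1)s²/σ₀² = 24×31.70/49 = 15.5265
Critical values: χ²_{0.975,24} = 12.401, χ²_{0.025,24} = 39.364
Rejection region: χ² < 12.401 or χ² > 39.364
Decision: fail to reject H₀

Answer: χ² = 15.5265, fail to reject H₀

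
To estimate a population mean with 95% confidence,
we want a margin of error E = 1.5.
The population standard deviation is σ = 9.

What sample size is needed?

z_0.025 = 1.960
n = (z×σ/E)² = (1.960×9/1.5)²
n = 138.2976
Round up: n = 139

Answer: n = 139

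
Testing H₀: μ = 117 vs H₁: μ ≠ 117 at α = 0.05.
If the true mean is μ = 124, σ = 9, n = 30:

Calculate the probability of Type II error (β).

Answer: β ≈ 0.0107

Derivation:
SE = σ/√n = 9/√30 = 1.6432
Critical values: μ₀ ± z_0.025×SE = 117 ± 1.960×1.6432
Acceptance region: (113.7793, 120.2207)
Under H₁ (μ = 124): z_high = (120.2207 - 124)/1.6432 = -2.3000, z_low = (113.7793 - 124)/1.6432 = -6.2200
β = P(not reject | H₁) = Φ(-2.3000) - Φ(-6.2200) ≈ 0.0107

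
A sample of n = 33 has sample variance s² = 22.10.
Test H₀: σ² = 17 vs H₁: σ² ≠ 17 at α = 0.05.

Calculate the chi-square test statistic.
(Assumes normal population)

df = n - 1 = 32
χ² = (n-1)s²/σ₀² = 32×22.10/17 = 41.6000
Critical values: χ²_{0.975,32} = 18.291, χ²_{0.025,32} = 49.480
Rejection region: χ² < 18.291 or χ² > 49.480
Decision: fail to reject H₀

Answer: χ² = 41.6000, fail to reject H₀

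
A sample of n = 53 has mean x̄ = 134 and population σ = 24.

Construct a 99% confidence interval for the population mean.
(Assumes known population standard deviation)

Confidence level: 99%, α = 0.01
z_0.005 = 2.576
SE = σ/√n = 24/√53 = 3.2967
Margin of error = 2.576 × 3.2967 = 8.4923
CI: x̄ ± margin = 134 ± 8.4923
CI: (125.5077, 142.4923)

Answer: (125.5077, 142.4923)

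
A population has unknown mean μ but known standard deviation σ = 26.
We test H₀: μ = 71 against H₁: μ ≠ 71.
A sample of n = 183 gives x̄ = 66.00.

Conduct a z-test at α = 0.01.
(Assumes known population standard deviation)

Answer: z = -2.6015, reject H₀

Derivation:
Standard error: SE = σ/√n = 26/√183 = 1.9220
z-statistic: z = (x̄ - μ₀)/SE = (66.00 - 71)/1.9220 = -2.6015
Critical value: ±2.576
p-value = 0.0093
Decision: reject H₀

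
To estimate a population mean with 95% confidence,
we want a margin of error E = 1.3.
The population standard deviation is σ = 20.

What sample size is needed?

z_0.025 = 1.960
n = (z×σ/E)² = (1.960×20/1.3)²
n = 909.2544
Round up: n = 910

Answer: n = 910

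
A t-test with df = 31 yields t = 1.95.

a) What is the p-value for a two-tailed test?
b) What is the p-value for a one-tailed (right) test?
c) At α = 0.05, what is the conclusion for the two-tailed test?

Answer: a) 0.0603, b) 0.0301, c) fail to reject H₀

Derivation:
Using t-distribution with df = 31:
a) Two-tailed: p = 2×P(T > 1.95) = 0.0603
b) One-tailed: p = P(T > 1.95) = 0.0301
c) 0.0603 ≥ 0.05, fail to reject H₀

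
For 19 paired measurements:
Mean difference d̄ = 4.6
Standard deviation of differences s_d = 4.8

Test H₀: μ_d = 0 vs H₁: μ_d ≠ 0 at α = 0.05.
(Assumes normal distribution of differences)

df = n - 1 = 18
SE = s_d/√n = 4.8/√19 = 1.1012
t = d̄/SE = 4.6/1.1012 = 4.1773
Critical value: t_{0.025,18} = ±2.101
p-value ≈ 0.0006
Decision: reject H₀

Answer: t = 4.1773, reject H₀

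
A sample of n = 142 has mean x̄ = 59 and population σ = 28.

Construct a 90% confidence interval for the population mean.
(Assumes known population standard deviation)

Confidence level: 90%, α = 0.1
z_0.05 = 1.645
SE = σ/√n = 28/√142 = 2.3497
Margin of error = 1.645 × 2.3497 = 3.8653
CI: x̄ ± margin = 59 ± 3.8653
CI: (55.1347, 62.8653)

Answer: (55.1347, 62.8653)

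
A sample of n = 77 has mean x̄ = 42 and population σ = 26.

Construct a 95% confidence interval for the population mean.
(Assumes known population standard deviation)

Answer: (36.1925, 47.8075)

Derivation:
Confidence level: 95%, α = 0.05
z_0.025 = 1.960
SE = σ/√n = 26/√77 = 2.9630
Margin of error = 1.960 × 2.9630 = 5.8075
CI: x̄ ± margin = 42 ± 5.8075
CI: (36.1925, 47.8075)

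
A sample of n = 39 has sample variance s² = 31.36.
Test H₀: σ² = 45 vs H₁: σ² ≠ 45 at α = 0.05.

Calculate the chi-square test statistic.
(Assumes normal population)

df = n - 1 = 38
χ² = (n-1)s²/σ₀² = 38×31.36/45 = 26.4818
Critical values: χ²_{0.975,38} = 22.878, χ²_{0.025,38} = 56.896
Rejection region: χ² < 22.878 or χ² > 56.896
Decision: fail to reject H₀

Answer: χ² = 26.4818, fail to reject H₀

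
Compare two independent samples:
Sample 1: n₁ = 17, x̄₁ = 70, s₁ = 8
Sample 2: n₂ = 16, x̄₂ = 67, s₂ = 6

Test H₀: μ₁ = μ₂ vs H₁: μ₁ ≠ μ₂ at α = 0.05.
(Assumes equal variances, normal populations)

Pooled variance: s²_p = [16×8² + 15×6²]/(31) = 50.4516
s_p = 7.1029
SE = s_p×√(1/n₁ + 1/n₂) = 7.1029×√(1/17 + 1/16) = 2.4740
t = (x̄₁ - x̄₂)/SE = (70 - 67)/2.4740 = 1.2126
df = 31, t-critical = ±2.040
Decision: fail to reject H₀

Answer: t = 1.2126, fail to reject H₀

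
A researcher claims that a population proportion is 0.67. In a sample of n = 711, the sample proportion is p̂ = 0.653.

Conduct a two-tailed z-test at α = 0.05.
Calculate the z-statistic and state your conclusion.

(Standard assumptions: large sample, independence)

Answer: z = -0.9640, fail to reject H₀

Derivation:
H₀: p = 0.67, H₁: p ≠ 0.67
Standard error: SE = √(p₀(1-p₀)/n) = √(0.67×0.33/711) = 0.017634
z-statistic: z = (p̂ - p₀)/SE = (0.653 - 0.67)/0.017634 = -0.9640
Critical value: z_0.025 = ±1.960
p-value = 0.3350
Decision: fail to reject H₀ at α = 0.05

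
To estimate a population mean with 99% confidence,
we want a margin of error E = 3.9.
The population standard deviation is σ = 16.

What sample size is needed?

Answer: n = 112

Derivation:
z_0.005 = 2.576
n = (z×σ/E)² = (2.576×16/3.9)²
n = 111.6870
Round up: n = 112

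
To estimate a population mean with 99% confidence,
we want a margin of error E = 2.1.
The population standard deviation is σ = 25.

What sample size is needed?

z_0.005 = 2.576
n = (z×σ/E)² = (2.576×25/2.1)²
n = 940.4444
Round up: n = 941

Answer: n = 941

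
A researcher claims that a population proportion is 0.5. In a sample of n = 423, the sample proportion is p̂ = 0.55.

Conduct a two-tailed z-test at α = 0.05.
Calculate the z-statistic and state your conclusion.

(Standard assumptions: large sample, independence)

H₀: p = 0.5, H₁: p ≠ 0.5
Standard error: SE = √(p₀(1-p₀)/n) = √(0.5×0.5/423) = 0.024311
z-statistic: z = (p̂ - p₀)/SE = (0.55 - 0.5)/0.024311 = 2.0567
Critical value: z_0.025 = ±1.960
p-value = 0.0397
Decision: reject H₀ at α = 0.05

Answer: z = 2.0567, reject H₀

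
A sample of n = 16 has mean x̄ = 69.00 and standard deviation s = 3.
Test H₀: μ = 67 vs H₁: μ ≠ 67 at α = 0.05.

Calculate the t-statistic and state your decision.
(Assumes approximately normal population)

Answer: t = 2.6667, reject H₀

Derivation:
df = n - 1 = 15
SE = s/√n = 3/√16 = 0.7500
t = (x̄ - μ₀)/SE = (69.00 - 67)/0.7500 = 2.6667
Critical value: t_{0.025,15} = ±2.131
p-value ≈ 0.0176
Decision: reject H₀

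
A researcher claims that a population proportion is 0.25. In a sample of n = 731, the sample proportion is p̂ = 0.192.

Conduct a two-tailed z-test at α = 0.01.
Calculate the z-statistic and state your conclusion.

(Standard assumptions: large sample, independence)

Answer: z = -3.6214, reject H₀

Derivation:
H₀: p = 0.25, H₁: p ≠ 0.25
Standard error: SE = √(p₀(1-p₀)/n) = √(0.25×0.75/731) = 0.016016
z-statistic: z = (p̂ - p₀)/SE = (0.192 - 0.25)/0.016016 = -3.6214
Critical value: z_0.005 = ±2.576
p-value = 0.0003
Decision: reject H₀ at α = 0.01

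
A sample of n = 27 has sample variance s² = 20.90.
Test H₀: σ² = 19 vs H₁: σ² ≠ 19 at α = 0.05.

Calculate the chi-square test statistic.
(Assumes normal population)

df = n - 1 = 26
χ² = (n-1)s²/σ₀² = 26×20.90/19 = 28.6000
Critical values: χ²_{0.975,26} = 13.844, χ²_{0.025,26} = 41.923
Rejection region: χ² < 13.844 or χ² > 41.923
Decision: fail to reject H₀

Answer: χ² = 28.6000, fail to reject H₀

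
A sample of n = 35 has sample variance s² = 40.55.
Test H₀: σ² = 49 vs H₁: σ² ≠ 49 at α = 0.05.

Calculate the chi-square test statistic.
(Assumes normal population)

Answer: χ² = 28.1367, fail to reject H₀

Derivation:
df = n - 1 = 34
χ² = (n-1)s²/σ₀² = 34×40.55/49 = 28.1367
Critical values: χ²_{0.975,34} = 19.806, χ²_{0.025,34} = 51.966
Rejection region: χ² < 19.806 or χ² > 51.966
Decision: fail to reject H₀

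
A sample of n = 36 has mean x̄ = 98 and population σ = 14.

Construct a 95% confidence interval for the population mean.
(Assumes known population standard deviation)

Confidence level: 95%, α = 0.05
z_0.025 = 1.960
SE = σ/√n = 14/√36 = 2.3333
Margin of error = 1.960 × 2.3333 = 4.5733
CI: x̄ ± margin = 98 ± 4.5733
CI: (93.4267, 102.5733)

Answer: (93.4267, 102.5733)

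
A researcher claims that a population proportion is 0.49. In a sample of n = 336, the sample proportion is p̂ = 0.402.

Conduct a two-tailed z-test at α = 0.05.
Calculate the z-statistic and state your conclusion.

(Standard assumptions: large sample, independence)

Answer: z = -3.2268, reject H₀

Derivation:
H₀: p = 0.49, H₁: p ≠ 0.49
Standard error: SE = √(p₀(1-p₀)/n) = √(0.49×0.51/336) = 0.027272
z-statistic: z = (p̂ - p₀)/SE = (0.402 - 0.49)/0.027272 = -3.2268
Critical value: z_0.025 = ±1.960
p-value = 0.0013
Decision: reject H₀ at α = 0.05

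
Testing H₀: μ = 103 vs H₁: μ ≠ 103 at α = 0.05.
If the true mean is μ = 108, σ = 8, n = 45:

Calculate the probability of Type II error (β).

SE = σ/√n = 8/√45 = 1.1926
Critical values: μ₀ ± z_0.025×SE = 103 ± 1.960×1.1926
Acceptance region: (100.6625, 105.3375)
Under H₁ (μ = 108): z_high = (105.3375 - 108)/1.1926 = -2.2325, z_low = (100.6625 - 108)/1.1926 = -6.1525
β = P(not reject | H₁) = Φ(-2.2325) - Φ(-6.1525) ≈ 0.0128

Answer: β ≈ 0.0128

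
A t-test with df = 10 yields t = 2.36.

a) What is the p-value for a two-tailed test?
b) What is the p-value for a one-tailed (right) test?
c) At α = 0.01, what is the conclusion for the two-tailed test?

Answer: a) 0.0400, b) 0.0200, c) fail to reject H₀

Derivation:
Using t-distribution with df = 10:
a) Two-tailed: p = 2×P(T > 2.36) = 0.0400
b) One-tailed: p = P(T > 2.36) = 0.0200
c) 0.0400 ≥ 0.01, fail to reject H₀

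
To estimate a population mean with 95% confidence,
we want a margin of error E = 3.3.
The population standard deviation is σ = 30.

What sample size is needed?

Answer: n = 318

Derivation:
z_0.025 = 1.960
n = (z×σ/E)² = (1.960×30/3.3)²
n = 317.4876
Round up: n = 318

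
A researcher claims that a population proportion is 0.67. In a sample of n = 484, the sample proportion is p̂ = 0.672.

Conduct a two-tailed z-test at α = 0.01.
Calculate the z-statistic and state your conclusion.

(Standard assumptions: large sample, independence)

Answer: z = 0.0936, fail to reject H₀

Derivation:
H₀: p = 0.67, H₁: p ≠ 0.67
Standard error: SE = √(p₀(1-p₀)/n) = √(0.67×0.33/484) = 0.021373
z-statistic: z = (p̂ - p₀)/SE = (0.672 - 0.67)/0.021373 = 0.0936
Critical value: z_0.005 = ±2.576
p-value = 0.9254
Decision: fail to reject H₀ at α = 0.01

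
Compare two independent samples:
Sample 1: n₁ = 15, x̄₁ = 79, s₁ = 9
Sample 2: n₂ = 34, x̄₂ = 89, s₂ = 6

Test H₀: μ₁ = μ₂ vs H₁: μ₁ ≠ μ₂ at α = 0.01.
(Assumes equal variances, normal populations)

Pooled variance: s²_p = [14×9² + 33×6²]/(47) = 49.4043
s_p = 7.0288
SE = s_p×√(1/n₁ + 1/n₂) = 7.0288×√(1/15 + 1/34) = 2.1787
t = (x̄₁ - x̄₂)/SE = (79 - 89)/2.1787 = -4.5899
df = 47, t-critical = ±2.685
Decision: reject H₀

Answer: t = -4.5899, reject H₀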